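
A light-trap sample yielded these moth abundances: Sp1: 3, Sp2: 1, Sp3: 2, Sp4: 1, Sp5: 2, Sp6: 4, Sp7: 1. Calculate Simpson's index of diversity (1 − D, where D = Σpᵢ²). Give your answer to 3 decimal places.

0.816

Total N = 3+1+2+1+2+4+1 = 14, so the proportions are 0.21429, 0.07143, 0.14286, 0.07143, 0.14286, 0.28571, 0.07143 (working shown to 5 dp, full precision carried).
D = 0.21429² + 0.07143² + 0.14286² + 0.07143² + 0.14286² + 0.28571² + 0.07143² = 0.04592 + 0.00510 + 0.02041 + 0.00510 + 0.02041 + 0.08163 + 0.00510 = 0.18367.
So 1 − D = 0.81633, i.e. 0.816 to 3 decimal places.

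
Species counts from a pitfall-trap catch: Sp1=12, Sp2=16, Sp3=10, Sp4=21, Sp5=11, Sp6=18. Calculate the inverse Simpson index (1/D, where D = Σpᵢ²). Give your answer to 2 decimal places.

5.59

Total N = 12+16+10+21+11+18 = 88, so the proportions are 0.136364, 0.181818, 0.113636, 0.238636, 0.125, 0.204545 (working shown to 6 dp, full precision carried).
D = 0.136364² + 0.181818² + 0.113636² + 0.238636² + 0.125² + 0.204545² = 0.018595 + 0.033058 + 0.012913 + 0.056947 + 0.015625 + 0.041839 = 0.178977.
So 1/D = 5.5873, i.e. 5.59 to 2 decimal places.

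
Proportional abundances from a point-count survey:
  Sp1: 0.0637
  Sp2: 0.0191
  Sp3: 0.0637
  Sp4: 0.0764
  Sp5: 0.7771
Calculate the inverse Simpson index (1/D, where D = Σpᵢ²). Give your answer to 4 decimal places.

D = 0.0637² + 0.0191² + 0.0637² + 0.0764² + 0.7771² = 0.0040577 + 0.0003648 + 0.0040577 + 0.0058370 + 0.6038844 = 0.6182016 (working shown to 7 dp, full precision carried).
So 1/D = 1.617595, i.e. 1.6176 to 4 decimal places.

1.6176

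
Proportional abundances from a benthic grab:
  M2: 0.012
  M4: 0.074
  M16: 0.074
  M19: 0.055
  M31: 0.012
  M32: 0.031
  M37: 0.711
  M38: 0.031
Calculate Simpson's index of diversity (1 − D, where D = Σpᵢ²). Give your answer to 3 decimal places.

D = 0.012² + 0.074² + 0.074² + 0.055² + 0.012² + 0.031² + 0.711² + 0.031² = 0.00014 + 0.00548 + 0.00548 + 0.00302 + 0.00014 + 0.00096 + 0.50552 + 0.00096 = 0.52171 (working shown to 5 dp, full precision carried).
So 1 − D = 0.47829, i.e. 0.478 to 3 decimal places.

0.478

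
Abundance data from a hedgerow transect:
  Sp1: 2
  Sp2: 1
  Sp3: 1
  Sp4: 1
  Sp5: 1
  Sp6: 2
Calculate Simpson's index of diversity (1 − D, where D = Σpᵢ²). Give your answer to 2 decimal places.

Total N = 2+1+1+1+1+2 = 8, so the proportions are 0.25, 0.125, 0.125, 0.125, 0.125, 0.25 (working shown to 4 dp, full precision carried).
D = 0.25² + 0.125² + 0.125² + 0.125² + 0.125² + 0.25² = 0.0625 + 0.0156 + 0.0156 + 0.0156 + 0.0156 + 0.0625 = 0.1875.
So 1 − D = 0.8125, i.e. 0.81 to 2 decimal places.

0.81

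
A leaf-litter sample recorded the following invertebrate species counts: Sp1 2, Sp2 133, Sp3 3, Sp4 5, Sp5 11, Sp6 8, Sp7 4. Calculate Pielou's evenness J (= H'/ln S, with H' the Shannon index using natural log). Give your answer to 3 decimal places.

Total N = 2+133+3+5+11+8+4 = 166, so the proportions are 0.01205, 0.8012, 0.01807, 0.03012, 0.06627, 0.04819, 0.0241 (working shown to 5 dp, full precision carried).
H' = −Σ pᵢ ln pᵢ = −((-0.05324) + (-0.17758) + (-0.07253) + (-0.10550) + (-0.17985) + (-0.14615) + (-0.08978)) = 0.82462.
With S = 7 species, ln S = 1.94591, so J = 0.82462/1.94591 = 0.42377, i.e. 0.424 to 3 decimal places.

0.424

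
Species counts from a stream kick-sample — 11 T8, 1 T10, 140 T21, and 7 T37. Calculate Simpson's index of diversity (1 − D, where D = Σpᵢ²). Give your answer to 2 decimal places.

Total N = 11+1+140+7 = 159, so the proportions are 0.0692, 0.0063, 0.8805, 0.044 (working shown to 4 dp, full precision carried).
D = 0.0692² + 0.0063² + 0.8805² + 0.044² = 0.0048 + 0.0000 + 0.7753 + 0.0019 = 0.7820.
So 1 − D = 0.2180, i.e. 0.22 to 2 decimal places.

0.22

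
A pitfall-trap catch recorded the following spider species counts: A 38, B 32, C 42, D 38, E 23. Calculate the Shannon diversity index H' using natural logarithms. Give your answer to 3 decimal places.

1.590

Total N = 38+32+42+38+23 = 173, so the proportions are 0.21965, 0.18497, 0.24277, 0.21965, 0.13295 (working shown to 5 dp, full precision carried).
Each pᵢ ln pᵢ term: 0.21965×(-1.51571)=-0.33293, 0.18497×(-1.68756)=-0.31215, 0.24277×(-1.41562)=-0.34368, 0.21965×(-1.51571)=-0.33293, 0.13295×(-2.01780)=-0.26826.
Sum = -1.58995, so H' = 1.590.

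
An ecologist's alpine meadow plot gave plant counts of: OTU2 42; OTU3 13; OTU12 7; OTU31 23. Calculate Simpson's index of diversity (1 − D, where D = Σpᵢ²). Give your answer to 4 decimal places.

0.6525

Total N = 42+13+7+23 = 85, so the proportions are 0.494118, 0.152941, 0.082353, 0.270588 (working shown to 6 dp, full precision carried).
D = 0.494118² + 0.152941² + 0.082353² + 0.270588² = 0.244152 + 0.023391 + 0.006782 + 0.073218 = 0.347543.
So 1 − D = 0.652457, i.e. 0.6525 to 4 decimal places.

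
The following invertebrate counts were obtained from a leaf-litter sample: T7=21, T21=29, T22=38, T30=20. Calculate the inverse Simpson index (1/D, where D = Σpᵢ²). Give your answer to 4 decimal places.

3.7313

Total N = 21+29+38+20 = 108, so the proportions are 0.19444444, 0.26851852, 0.35185185, 0.18518519 (working shown to 8 dp, full precision carried).
D = 0.19444444² + 0.26851852² + 0.35185185² + 0.18518519² = 0.03780864 + 0.07210219 + 0.12379973 + 0.03429355 = 0.26800412.
So 1/D = 3.731286, i.e. 3.7313 to 4 decimal places.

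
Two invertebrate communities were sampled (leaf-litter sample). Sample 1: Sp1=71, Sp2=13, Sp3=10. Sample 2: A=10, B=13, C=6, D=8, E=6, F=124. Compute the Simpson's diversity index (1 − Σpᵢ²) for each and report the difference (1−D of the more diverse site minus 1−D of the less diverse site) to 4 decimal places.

0.0351

Sample 1: N=94, proportions 0.75531915, 0.13829787, 0.10638298, giving 1−D = 0.39904934 (working shown to 8 dp, full precision carried).
Sample 2: N=167, proportions 0.05988024, 0.07784431, 0.03592814, 0.04790419, 0.03592814, 0.74251497, giving 1−D = 0.43414966.
Difference = |0.39904934 − 0.43414966| = 0.03510032, i.e. 0.0351 to 4 decimal places.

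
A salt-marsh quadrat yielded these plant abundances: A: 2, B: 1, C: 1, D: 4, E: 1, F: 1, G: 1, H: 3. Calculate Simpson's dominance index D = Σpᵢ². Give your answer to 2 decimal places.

0.17

Total N = 2+1+1+4+1+1+1+3 = 14, so the proportions are 0.1429, 0.0714, 0.0714, 0.2857, 0.0714, 0.0714, 0.0714, 0.2143 (working shown to 4 dp, full precision carried).
D = 0.1429² + 0.0714² + 0.0714² + 0.2857² + 0.0714² + 0.0714² + 0.0714² + 0.2143² = 0.0204 + 0.0051 + 0.0051 + 0.0816 + 0.0051 + 0.0051 + 0.0051 + 0.0459 = 0.1735.
To 2 decimal places, D = 0.17.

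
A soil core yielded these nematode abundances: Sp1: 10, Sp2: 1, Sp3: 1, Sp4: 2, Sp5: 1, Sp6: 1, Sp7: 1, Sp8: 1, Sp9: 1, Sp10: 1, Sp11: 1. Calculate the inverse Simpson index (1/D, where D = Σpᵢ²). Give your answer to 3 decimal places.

Total N = 10+1+1+2+1+1+1+1+1+1+1 = 21, so the proportions are 0.4761905, 0.047619, 0.047619, 0.0952381, 0.047619, 0.047619, 0.047619, 0.047619, 0.047619, 0.047619, 0.047619 (working shown to 7 dp, full precision carried).
D = 0.4761905² + 0.047619² + 0.047619² + 0.0952381² + 0.047619² + 0.047619² + 0.047619² + 0.047619² + 0.047619² + 0.047619² + 0.047619² = 0.2267574 + 0.0022676 + 0.0022676 + 0.0090703 + 0.0022676 + 0.0022676 + 0.0022676 + 0.0022676 + 0.0022676 + 0.0022676 + 0.0022676 = 0.2562358.
So 1/D = 3.90265, i.e. 3.903 to 3 decimal places.

3.903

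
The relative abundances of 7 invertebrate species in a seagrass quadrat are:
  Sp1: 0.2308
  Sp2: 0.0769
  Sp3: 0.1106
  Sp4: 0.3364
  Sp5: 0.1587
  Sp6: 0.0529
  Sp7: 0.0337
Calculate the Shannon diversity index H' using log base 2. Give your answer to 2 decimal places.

2.46

Each pᵢ log₂ pᵢ term (working shown to 4 dp, full precision carried): 0.2308×(-2.1153)=-0.4882, 0.0769×(-3.7009)=-0.2846, 0.1106×(-3.1766)=-0.3513, 0.3364×(-1.5718)=-0.5287, 0.1587×(-2.6556)=-0.4214, 0.0529×(-4.2406)=-0.2243, 0.0337×(-4.8911)=-0.1648.
Sum = -2.4635, so H' = 2.46.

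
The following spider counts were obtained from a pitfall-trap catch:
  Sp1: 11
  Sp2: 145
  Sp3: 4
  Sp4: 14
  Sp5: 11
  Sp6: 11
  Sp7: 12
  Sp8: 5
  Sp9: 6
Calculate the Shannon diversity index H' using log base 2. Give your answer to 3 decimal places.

Total N = 11+145+4+14+11+11+12+5+6 = 219, so the proportions are 0.05023, 0.6621, 0.01826, 0.06393, 0.05023, 0.05023, 0.05479, 0.02283, 0.0274 (working shown to 5 dp, full precision carried).
Each pᵢ log₂ pᵢ term: 0.05023×(-4.31536)=-0.21675, 0.6621×(-0.59488)=-0.39387, 0.01826×(-5.77479)=-0.10548, 0.06393×(-3.96743)=-0.25363, 0.05023×(-4.31536)=-0.21675, 0.05023×(-4.31536)=-0.21675, 0.05479×(-4.18982)=-0.22958, 0.02283×(-5.45286)=-0.12449, 0.0274×(-5.18982)=-0.14219.
Sum = -1.89949, so H' = 1.899.

1.899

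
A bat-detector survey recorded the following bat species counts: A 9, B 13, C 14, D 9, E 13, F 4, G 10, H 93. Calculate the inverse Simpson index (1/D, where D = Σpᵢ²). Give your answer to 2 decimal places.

2.88

Total N = 9+13+14+9+13+4+10+93 = 165, so the proportions are 0.05455, 0.07879, 0.08485, 0.05455, 0.07879, 0.02424, 0.06061, 0.56364 (working shown to 5 dp, full precision carried).
D = 0.05455² + 0.07879² + 0.08485² + 0.05455² + 0.07879² + 0.02424² + 0.06061² + 0.56364² = 0.00298 + 0.00621 + 0.00720 + 0.00298 + 0.00621 + 0.00059 + 0.00367 + 0.31769 = 0.34751.
So 1/D = 2.8776, i.e. 2.88 to 2 decimal places.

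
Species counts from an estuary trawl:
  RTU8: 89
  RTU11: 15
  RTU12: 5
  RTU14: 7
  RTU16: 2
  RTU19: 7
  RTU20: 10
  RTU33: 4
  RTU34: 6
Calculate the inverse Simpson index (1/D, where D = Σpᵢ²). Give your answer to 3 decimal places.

2.496

Total N = 89+15+5+7+2+7+10+4+6 = 145, so the proportions are 0.613793, 0.103448, 0.034483, 0.048276, 0.013793, 0.048276, 0.068966, 0.027586, 0.041379 (working shown to 6 dp, full precision carried).
D = 0.613793² + 0.103448² + 0.034483² + 0.048276² + 0.013793² + 0.048276² + 0.068966² + 0.027586² + 0.041379² = 0.376742 + 0.010702 + 0.001189 + 0.002331 + 0.000190 + 0.002331 + 0.004756 + 0.000761 + 0.001712 = 0.400713.
So 1/D = 2.49555, i.e. 2.496 to 3 decimal places.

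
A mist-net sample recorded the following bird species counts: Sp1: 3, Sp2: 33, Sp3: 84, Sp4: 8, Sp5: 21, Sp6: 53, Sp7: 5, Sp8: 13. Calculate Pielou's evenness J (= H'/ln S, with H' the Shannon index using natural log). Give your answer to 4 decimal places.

0.7942

Total N = 3+33+84+8+21+53+5+13 = 220, so the proportions are 0.013636, 0.15, 0.381818, 0.036364, 0.095455, 0.240909, 0.022727, 0.059091 (working shown to 6 dp, full precision carried).
H' = −Σ pᵢ ln pᵢ = −((-0.058568) + (-0.284568) + (-0.367619) + (-0.120516) + (-0.224233) + (-0.342894) + (-0.086004) + (-0.167149)) = 1.651552.
With S = 8 species, ln S = 2.079442, so J = 1.651552/2.079442 = 0.794228, i.e. 0.7942 to 4 decimal places.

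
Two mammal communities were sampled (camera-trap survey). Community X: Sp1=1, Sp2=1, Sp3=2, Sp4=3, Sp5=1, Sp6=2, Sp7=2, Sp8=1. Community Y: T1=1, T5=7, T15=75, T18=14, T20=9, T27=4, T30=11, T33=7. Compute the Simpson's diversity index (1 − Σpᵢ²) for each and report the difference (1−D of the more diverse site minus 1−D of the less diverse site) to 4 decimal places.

0.2267

Community X: N=13, proportions 0.076923, 0.076923, 0.153846, 0.230769, 0.076923, 0.153846, 0.153846, 0.076923, giving 1−D = 0.852071 (working shown to 6 dp, full precision carried).
Community Y: N=128, proportions 0.007812, 0.054688, 0.585938, 0.109375, 0.070312, 0.03125, 0.085938, 0.054688, giving 1−D = 0.625366.
Difference = |0.852071 − 0.625366| = 0.226705, i.e. 0.2267 to 4 decimal places.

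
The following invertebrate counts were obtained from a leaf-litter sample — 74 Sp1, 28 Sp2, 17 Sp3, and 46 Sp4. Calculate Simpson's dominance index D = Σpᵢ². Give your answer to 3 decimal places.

Total N = 74+28+17+46 = 165, so the proportions are 0.44848, 0.1697, 0.10303, 0.27879 (working shown to 5 dp, full precision carried).
D = 0.44848² + 0.1697² + 0.10303² + 0.27879² = 0.20114 + 0.02880 + 0.01062 + 0.07772 = 0.31827.
To 3 decimal places, D = 0.318.

0.318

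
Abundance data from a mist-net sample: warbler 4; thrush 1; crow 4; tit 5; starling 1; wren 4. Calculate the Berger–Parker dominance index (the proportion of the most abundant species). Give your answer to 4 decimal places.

Total N = 4+1+4+5+1+4 = 19, so the proportions are 0.210526, 0.052632, 0.210526, 0.263158, 0.052632, 0.210526 (working shown to 6 dp, full precision carried).
The largest proportion is 0.263158, i.e. d = 0.2632 to 4 decimal places.

0.2632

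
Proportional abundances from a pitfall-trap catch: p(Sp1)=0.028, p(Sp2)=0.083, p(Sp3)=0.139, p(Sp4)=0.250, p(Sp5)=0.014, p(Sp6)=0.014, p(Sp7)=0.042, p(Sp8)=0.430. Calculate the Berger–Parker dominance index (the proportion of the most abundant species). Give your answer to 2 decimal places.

The largest proportion is 0.43, i.e. d = 0.43 to 2 decimal places.

0.43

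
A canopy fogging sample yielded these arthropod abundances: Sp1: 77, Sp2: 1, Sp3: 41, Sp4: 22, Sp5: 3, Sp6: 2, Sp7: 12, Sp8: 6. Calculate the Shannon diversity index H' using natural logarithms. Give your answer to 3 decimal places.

1.441

Total N = 77+1+41+22+3+2+12+6 = 164, so the proportions are 0.46951, 0.0061, 0.25, 0.13415, 0.01829, 0.0122, 0.07317, 0.03659 (working shown to 5 dp, full precision carried).
Each pᵢ ln pᵢ term: 0.46951×(-0.75606)=-0.35498, 0.0061×(-5.09987)=-0.03110, 0.25×(-1.38629)=-0.34657, 0.13415×(-2.00882)=-0.26948, 0.01829×(-4.00125)=-0.07319, 0.0122×(-4.40672)=-0.05374, 0.07317×(-2.61496)=-0.19134, 0.03659×(-3.30811)=-0.12103.
Sum = -1.44143, so H' = 1.441.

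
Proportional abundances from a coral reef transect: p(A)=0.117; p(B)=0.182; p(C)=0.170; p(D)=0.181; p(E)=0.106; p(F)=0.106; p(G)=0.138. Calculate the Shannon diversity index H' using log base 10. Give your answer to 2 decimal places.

Each pᵢ log₁₀ pᵢ term (working shown to 4 dp, full precision carried): 0.117×(-0.9318)=-0.1090, 0.182×(-0.7399)=-0.1347, 0.17×(-0.7696)=-0.1308, 0.181×(-0.7423)=-0.1344, 0.106×(-0.9747)=-0.1033, 0.106×(-0.9747)=-0.1033, 0.138×(-0.8601)=-0.1187.
Sum = -0.8342, so H' = 0.83.

0.83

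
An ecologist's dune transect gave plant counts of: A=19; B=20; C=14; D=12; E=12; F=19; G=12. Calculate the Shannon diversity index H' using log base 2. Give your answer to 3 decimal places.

Total N = 19+20+14+12+12+19+12 = 108, so the proportions are 0.17593, 0.18519, 0.12963, 0.11111, 0.11111, 0.17593, 0.11111 (working shown to 5 dp, full precision carried).
Each pᵢ log₂ pᵢ term: 0.17593×(-2.50696)=-0.44104, 0.18519×(-2.43296)=-0.45055, 0.12963×(-2.94753)=-0.38209, 0.11111×(-3.16993)=-0.35221, 0.11111×(-3.16993)=-0.35221, 0.17593×(-2.50696)=-0.44104, 0.11111×(-3.16993)=-0.35221.
Sum = -2.77136, so H' = 2.771.

2.771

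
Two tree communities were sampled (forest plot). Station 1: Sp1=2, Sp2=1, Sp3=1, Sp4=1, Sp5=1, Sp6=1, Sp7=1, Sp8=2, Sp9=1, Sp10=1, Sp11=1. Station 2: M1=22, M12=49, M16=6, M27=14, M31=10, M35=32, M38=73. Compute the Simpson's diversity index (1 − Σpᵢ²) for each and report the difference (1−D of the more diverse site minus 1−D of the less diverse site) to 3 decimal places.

0.125

Station 1: N=13, proportions 0.153846, 0.076923, 0.076923, 0.076923, 0.076923, 0.076923, 0.076923, 0.153846, 0.076923, 0.076923, 0.076923, giving 1−D = 0.899408 (working shown to 6 dp, full precision carried).
Station 2: N=206, proportions 0.106796, 0.237864, 0.029126, 0.067961, 0.048544, 0.15534, 0.354369, giving 1−D = 0.774484.
Difference = |0.899408 − 0.774484| = 0.124924, i.e. 0.125 to 3 decimal places.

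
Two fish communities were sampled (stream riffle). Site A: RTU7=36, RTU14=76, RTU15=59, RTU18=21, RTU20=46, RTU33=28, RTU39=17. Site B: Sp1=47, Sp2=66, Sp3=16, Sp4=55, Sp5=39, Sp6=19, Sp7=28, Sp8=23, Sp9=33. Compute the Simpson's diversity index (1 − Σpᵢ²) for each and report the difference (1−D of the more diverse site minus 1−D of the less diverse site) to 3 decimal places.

0.044

Site A: N=283, proportions 0.12721, 0.26855, 0.20848, 0.0742, 0.16254, 0.09894, 0.06007, giving 1−D = 0.82291 (working shown to 5 dp, full precision carried).
Site B: N=326, proportions 0.14417, 0.20245, 0.04908, 0.16871, 0.11963, 0.05828, 0.08589, 0.07055, 0.10123, giving 1−D = 0.86704.
Difference = |0.82291 − 0.86704| = 0.04413, i.e. 0.044 to 3 decimal places.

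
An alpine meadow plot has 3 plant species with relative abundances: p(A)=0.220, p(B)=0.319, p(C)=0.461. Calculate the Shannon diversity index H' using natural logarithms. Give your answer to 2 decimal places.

Each pᵢ ln pᵢ term (working shown to 4 dp, full precision carried): 0.22×(-1.5141)=-0.3331, 0.319×(-1.1426)=-0.3645, 0.461×(-0.7744)=-0.3570.
Sum = -1.0546, so H' = 1.05.

1.05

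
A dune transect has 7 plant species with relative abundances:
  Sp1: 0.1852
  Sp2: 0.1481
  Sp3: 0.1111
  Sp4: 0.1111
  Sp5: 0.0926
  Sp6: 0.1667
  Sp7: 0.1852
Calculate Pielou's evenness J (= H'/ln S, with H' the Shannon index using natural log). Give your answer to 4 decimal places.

0.9840

H' = −Σ pᵢ ln pᵢ = −((-0.312306) + (-0.282851) + (-0.244123) + (-0.244123) + (-0.220339) + (-0.298653) + (-0.312306)) = 1.914701 (working shown to 6 dp, full precision carried).
With S = 7 species, ln S = 1.945910, so J = 1.914701/1.945910 = 0.983962, i.e. 0.9840 to 4 decimal places.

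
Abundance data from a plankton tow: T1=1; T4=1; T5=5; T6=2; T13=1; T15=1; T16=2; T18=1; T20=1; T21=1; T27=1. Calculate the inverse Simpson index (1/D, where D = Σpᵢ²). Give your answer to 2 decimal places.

7.05

Total N = 1+1+5+2+1+1+2+1+1+1+1 = 17, so the proportions are 0.058824, 0.058824, 0.294118, 0.117647, 0.058824, 0.058824, 0.117647, 0.058824, 0.058824, 0.058824, 0.058824 (working shown to 6 dp, full precision carried).
D = 0.058824² + 0.058824² + 0.294118² + 0.117647² + 0.058824² + 0.058824² + 0.117647² + 0.058824² + 0.058824² + 0.058824² + 0.058824² = 0.003460 + 0.003460 + 0.086505 + 0.013841 + 0.003460 + 0.003460 + 0.013841 + 0.003460 + 0.003460 + 0.003460 + 0.003460 = 0.141869.
So 1/D = 7.0488, i.e. 7.05 to 2 decimal places.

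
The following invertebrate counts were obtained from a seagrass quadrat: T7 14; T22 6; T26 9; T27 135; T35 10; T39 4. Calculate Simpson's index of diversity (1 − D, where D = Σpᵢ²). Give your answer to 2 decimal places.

0.41

Total N = 14+6+9+135+10+4 = 178, so the proportions are 0.0787, 0.0337, 0.0506, 0.7584, 0.0562, 0.0225 (working shown to 4 dp, full precision carried).
D = 0.0787² + 0.0337² + 0.0506² + 0.7584² + 0.0562² + 0.0225² = 0.0062 + 0.0011 + 0.0026 + 0.5752 + 0.0032 + 0.0005 = 0.5888.
So 1 − D = 0.4112, i.e. 0.41 to 2 decimal places.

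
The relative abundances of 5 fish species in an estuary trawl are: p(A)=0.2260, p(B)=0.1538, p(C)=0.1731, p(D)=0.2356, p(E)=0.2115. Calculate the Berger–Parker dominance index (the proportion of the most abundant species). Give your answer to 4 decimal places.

0.2356

The largest proportion is 0.2356, i.e. d = 0.2356 to 4 decimal places.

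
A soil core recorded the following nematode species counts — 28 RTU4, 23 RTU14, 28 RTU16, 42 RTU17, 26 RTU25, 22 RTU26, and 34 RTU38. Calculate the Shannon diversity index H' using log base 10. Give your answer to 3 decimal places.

0.835

Total N = 28+23+28+42+26+22+34 = 203, so the proportions are 0.13793, 0.1133, 0.13793, 0.2069, 0.12808, 0.10837, 0.16749 (working shown to 5 dp, full precision carried).
Each pᵢ log₁₀ pᵢ term: 0.13793×(-0.86034)=-0.11867, 0.1133×(-0.94577)=-0.10716, 0.13793×(-0.86034)=-0.11867, 0.2069×(-0.68425)=-0.14157, 0.12808×(-0.89252)=-0.11431, 0.10837×(-0.96507)=-0.10459, 0.16749×(-0.77602)=-0.12997.
Sum = -0.83493, so H' = 0.835.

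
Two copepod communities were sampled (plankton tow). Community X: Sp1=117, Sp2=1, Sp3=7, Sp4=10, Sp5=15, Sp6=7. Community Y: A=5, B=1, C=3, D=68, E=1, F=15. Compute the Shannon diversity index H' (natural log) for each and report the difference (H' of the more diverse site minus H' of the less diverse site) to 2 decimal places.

Community X: N=157, proportions 0.74522, 0.00637, 0.04459, 0.06369, 0.09554, 0.04459, giving H' = 0.92845 (working shown to 5 dp, full precision carried).
Community Y: N=93, proportions 0.05376, 0.01075, 0.03226, 0.73118, 0.01075, 0.16129, giving H' = 0.88862.
Difference = |0.92845 − 0.88862| = 0.03983, i.e. 0.04 to 2 decimal places.

0.04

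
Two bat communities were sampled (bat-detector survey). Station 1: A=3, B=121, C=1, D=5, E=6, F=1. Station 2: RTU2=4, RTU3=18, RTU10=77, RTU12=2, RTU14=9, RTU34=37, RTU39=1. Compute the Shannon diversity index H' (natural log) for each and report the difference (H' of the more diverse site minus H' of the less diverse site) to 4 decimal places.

Station 1: N=137, proportions 0.021898, 0.883212, 0.007299, 0.036496, 0.043796, 0.007299, giving H' = 0.523016 (working shown to 6 dp, full precision carried).
Station 2: N=148, proportions 0.027027, 0.121622, 0.52027, 0.013514, 0.060811, 0.25, 0.006757, giving H' = 1.302549.
Difference = |0.523016 − 1.302549| = 0.779533, i.e. 0.7795 to 4 decimal places.

0.7795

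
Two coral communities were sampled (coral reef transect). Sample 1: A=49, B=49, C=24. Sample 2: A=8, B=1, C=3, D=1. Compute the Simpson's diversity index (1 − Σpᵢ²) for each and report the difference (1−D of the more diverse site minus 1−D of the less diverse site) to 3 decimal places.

Sample 1: N=122, proportions 0.40164, 0.40164, 0.19672, giving 1−D = 0.63867 (working shown to 5 dp, full precision carried).
Sample 2: N=13, proportions 0.61538, 0.07692, 0.23077, 0.07692, giving 1−D = 0.55621.
Difference = |0.63867 − 0.55621| = 0.08246, i.e. 0.082 to 3 decimal places.

0.082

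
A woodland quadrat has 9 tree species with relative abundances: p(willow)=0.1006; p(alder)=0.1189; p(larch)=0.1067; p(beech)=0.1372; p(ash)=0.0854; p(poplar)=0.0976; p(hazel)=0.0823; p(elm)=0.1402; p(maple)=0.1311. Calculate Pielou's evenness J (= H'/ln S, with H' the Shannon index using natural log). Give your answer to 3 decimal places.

H' = −Σ pᵢ ln pᵢ = −((-0.23104) + (-0.25319) + (-0.23877) + (-0.27252) + (-0.21012) + (-0.22710) + (-0.20553) + (-0.27545) + (-0.26637)) = 2.18010 (working shown to 5 dp, full precision carried).
With S = 9 species, ln S = 2.19722, so J = 2.18010/2.19722 = 0.99220, i.e. 0.992 to 3 decimal places.

0.992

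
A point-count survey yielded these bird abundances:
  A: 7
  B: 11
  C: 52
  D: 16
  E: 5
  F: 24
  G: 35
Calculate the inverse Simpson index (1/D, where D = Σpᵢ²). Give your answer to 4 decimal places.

Total N = 7+11+52+16+5+24+35 = 150, so the proportions are 0.04666667, 0.07333333, 0.34666667, 0.10666667, 0.03333333, 0.16, 0.23333333 (working shown to 8 dp, full precision carried).
D = 0.04666667² + 0.07333333² + 0.34666667² + 0.10666667² + 0.03333333² + 0.16² + 0.23333333² = 0.00217778 + 0.00537778 + 0.12017778 + 0.01137778 + 0.00111111 + 0.02560000 + 0.05444444 = 0.22026667.
So 1/D = 4.539952, i.e. 4.5400 to 4 decimal places.

4.5400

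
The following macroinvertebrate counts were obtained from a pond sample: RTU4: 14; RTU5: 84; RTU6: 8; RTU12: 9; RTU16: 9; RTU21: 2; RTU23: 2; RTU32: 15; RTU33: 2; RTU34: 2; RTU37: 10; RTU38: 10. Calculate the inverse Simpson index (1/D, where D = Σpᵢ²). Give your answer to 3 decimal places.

Total N = 14+84+8+9+9+2+2+15+2+2+10+10 = 167, so the proportions are 0.0838323, 0.502994, 0.0479042, 0.0538922, 0.0538922, 0.011976, 0.011976, 0.0898204, 0.011976, 0.011976, 0.0598802, 0.0598802 (working shown to 7 dp, full precision carried).
D = 0.0838323² + 0.502994² + 0.0479042² + 0.0538922² + 0.0538922² + 0.011976² + 0.011976² + 0.0898204² + 0.011976² + 0.011976² + 0.0598802² + 0.0598802² = 0.0070279 + 0.2530030 + 0.0022948 + 0.0029044 + 0.0029044 + 0.0001434 + 0.0001434 + 0.0080677 + 0.0001434 + 0.0001434 + 0.0035856 + 0.0035856 = 0.2839471.
So 1/D = 3.52178, i.e. 3.522 to 3 decimal places.

3.522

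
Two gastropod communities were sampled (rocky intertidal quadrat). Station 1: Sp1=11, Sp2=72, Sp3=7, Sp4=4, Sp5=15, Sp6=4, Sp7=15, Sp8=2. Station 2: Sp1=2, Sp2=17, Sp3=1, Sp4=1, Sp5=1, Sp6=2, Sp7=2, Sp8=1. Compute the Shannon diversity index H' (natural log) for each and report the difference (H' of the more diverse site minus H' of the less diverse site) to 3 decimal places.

0.112

Station 1: N=130, proportions 0.08462, 0.55385, 0.05385, 0.03077, 0.11538, 0.03077, 0.11538, 0.01538, giving H' = 1.47033 (working shown to 5 dp, full precision carried).
Station 2: N=27, proportions 0.07407, 0.62963, 0.03704, 0.03704, 0.03704, 0.07407, 0.07407, 0.03704, giving H' = 1.35793.
Difference = |1.47033 − 1.35793| = 0.11240, i.e. 0.112 to 3 decimal places.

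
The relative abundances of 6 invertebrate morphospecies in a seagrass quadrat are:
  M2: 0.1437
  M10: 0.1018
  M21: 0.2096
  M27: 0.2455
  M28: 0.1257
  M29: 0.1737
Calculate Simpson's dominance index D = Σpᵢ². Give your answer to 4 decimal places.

D = 0.1437² + 0.1018² + 0.2096² + 0.2455² + 0.1257² + 0.1737² = 0.020650 + 0.010363 + 0.043932 + 0.060270 + 0.015800 + 0.030172 = 0.181188 (working shown to 6 dp, full precision carried).
To 4 decimal places, D = 0.1812.

0.1812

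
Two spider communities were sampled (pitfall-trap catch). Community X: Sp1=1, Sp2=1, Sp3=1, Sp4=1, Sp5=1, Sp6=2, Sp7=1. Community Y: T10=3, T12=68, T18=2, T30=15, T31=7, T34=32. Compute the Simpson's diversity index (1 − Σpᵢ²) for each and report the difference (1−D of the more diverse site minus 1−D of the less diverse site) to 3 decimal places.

Community X: N=8, proportions 0.125, 0.125, 0.125, 0.125, 0.125, 0.25, 0.125, giving 1−D = 0.84375 (working shown to 5 dp, full precision carried).
Community Y: N=127, proportions 0.02362, 0.53543, 0.01575, 0.11811, 0.05512, 0.25197, giving 1−D = 0.63203.
Difference = |0.84375 − 0.63203| = 0.21172, i.e. 0.212 to 3 decimal places.

0.212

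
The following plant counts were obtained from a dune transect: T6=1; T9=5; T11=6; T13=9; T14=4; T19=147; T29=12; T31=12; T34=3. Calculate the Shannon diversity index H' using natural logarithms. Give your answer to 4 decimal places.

1.0690

Total N = 1+5+6+9+4+147+12+12+3 = 199, so the proportions are 0.005025, 0.025126, 0.030151, 0.045226, 0.020101, 0.738693, 0.060302, 0.060302, 0.015075 (working shown to 6 dp, full precision carried).
Each pᵢ ln pᵢ term: 0.005025×(-5.293305)=-0.026600, 0.025126×(-3.683867)=-0.092559, 0.030151×(-3.501545)=-0.105574, 0.045226×(-3.096080)=-0.140024, 0.020101×(-3.907010)=-0.078533, 0.738693×(-0.302872)=-0.223730, 0.060302×(-2.808398)=-0.169351, 0.060302×(-2.808398)=-0.169351, 0.015075×(-4.194693)=-0.063237.
Sum = -1.068957, so H' = 1.0690.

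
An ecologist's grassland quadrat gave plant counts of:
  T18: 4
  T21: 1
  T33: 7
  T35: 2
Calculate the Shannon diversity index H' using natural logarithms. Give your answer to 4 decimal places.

Total N = 4+1+7+2 = 14, so the proportions are 0.285714, 0.071429, 0.5, 0.142857 (working shown to 6 dp, full precision carried).
Each pᵢ ln pᵢ term: 0.285714×(-1.252763)=-0.357932, 0.071429×(-2.639057)=-0.188504, 0.5×(-0.693147)=-0.346574, 0.142857×(-1.945910)=-0.277987.
Sum = -1.170997, so H' = 1.1710.

1.1710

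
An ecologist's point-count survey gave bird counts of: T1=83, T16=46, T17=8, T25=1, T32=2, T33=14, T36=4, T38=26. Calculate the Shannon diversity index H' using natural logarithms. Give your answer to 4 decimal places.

Total N = 83+46+8+1+2+14+4+26 = 184, so the proportions are 0.451087, 0.25, 0.043478, 0.005435, 0.01087, 0.076087, 0.021739, 0.141304 (working shown to 6 dp, full precision carried).
Each pᵢ ln pᵢ term: 0.451087×(-0.796095)=-0.359108, 0.25×(-1.386294)=-0.346574, 0.043478×(-3.135494)=-0.136326, 0.005435×(-5.214936)=-0.028342, 0.01087×(-4.521789)=-0.049150, 0.076087×(-2.575878)=-0.195991, 0.021739×(-3.828641)=-0.083231, 0.141304×(-1.956839)=-0.276510.
Sum = -1.475231, so H' = 1.4752.

1.4752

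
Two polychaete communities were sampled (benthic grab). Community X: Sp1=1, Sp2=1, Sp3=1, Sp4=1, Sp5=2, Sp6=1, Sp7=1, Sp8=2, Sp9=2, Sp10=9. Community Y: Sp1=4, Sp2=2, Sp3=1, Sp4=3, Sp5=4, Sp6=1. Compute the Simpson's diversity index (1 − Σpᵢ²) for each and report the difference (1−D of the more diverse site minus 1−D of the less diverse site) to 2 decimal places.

0.02

Community X: N=21, proportions 0.0476, 0.0476, 0.0476, 0.0476, 0.0952, 0.0476, 0.0476, 0.0952, 0.0952, 0.4286, giving 1−D = 0.7755 (working shown to 4 dp, full precision carried).
Community Y: N=15, proportions 0.2667, 0.1333, 0.0667, 0.2, 0.2667, 0.0667, giving 1−D = 0.7911.
Difference = |0.7755 − 0.7911| = 0.0156, i.e. 0.02 to 2 decimal places.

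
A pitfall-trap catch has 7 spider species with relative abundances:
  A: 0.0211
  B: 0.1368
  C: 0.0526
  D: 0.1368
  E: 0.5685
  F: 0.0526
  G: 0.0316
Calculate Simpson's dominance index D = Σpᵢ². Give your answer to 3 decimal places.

D = 0.0211² + 0.1368² + 0.0526² + 0.1368² + 0.5685² + 0.0526² + 0.0316² = 0.00045 + 0.01871 + 0.00277 + 0.01871 + 0.32319 + 0.00277 + 0.00100 = 0.36760 (working shown to 5 dp, full precision carried).
To 3 decimal places, D = 0.368.

0.368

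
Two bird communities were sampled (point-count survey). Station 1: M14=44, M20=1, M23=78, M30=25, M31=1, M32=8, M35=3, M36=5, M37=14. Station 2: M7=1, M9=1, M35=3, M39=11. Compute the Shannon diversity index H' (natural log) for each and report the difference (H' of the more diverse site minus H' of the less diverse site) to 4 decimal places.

0.6284

Station 1: N=179, proportions 0.24581, 0.005587, 0.435754, 0.139665, 0.005587, 0.044693, 0.01676, 0.027933, 0.078212, giving H' = 1.546465 (working shown to 6 dp, full precision carried).
Station 2: N=16, proportions 0.0625, 0.0625, 0.1875, 0.6875, giving H' = 0.918046.
Difference = |1.546465 − 0.918046| = 0.628419, i.e. 0.6284 to 4 decimal places.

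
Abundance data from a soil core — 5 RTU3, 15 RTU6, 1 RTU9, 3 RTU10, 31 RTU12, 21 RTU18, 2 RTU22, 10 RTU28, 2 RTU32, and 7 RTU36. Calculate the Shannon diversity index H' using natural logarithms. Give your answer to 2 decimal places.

Total N = 5+15+1+3+31+21+2+10+2+7 = 97, so the proportions are 0.0515, 0.1546, 0.0103, 0.0309, 0.3196, 0.2165, 0.0206, 0.1031, 0.0206, 0.0722 (working shown to 4 dp, full precision carried).
Each pᵢ ln pᵢ term: 0.0515×(-2.9653)=-0.1528, 0.1546×(-1.8667)=-0.2887, 0.0103×(-4.5747)=-0.0472, 0.0309×(-3.4761)=-0.1075, 0.3196×(-1.1407)=-0.3646, 0.2165×(-1.5302)=-0.3313, 0.0206×(-3.8816)=-0.0800, 0.1031×(-2.2721)=-0.2342, 0.0206×(-3.8816)=-0.0800, 0.0722×(-2.6288)=-0.1897.
Sum = -1.8760, so H' = 1.88.

1.88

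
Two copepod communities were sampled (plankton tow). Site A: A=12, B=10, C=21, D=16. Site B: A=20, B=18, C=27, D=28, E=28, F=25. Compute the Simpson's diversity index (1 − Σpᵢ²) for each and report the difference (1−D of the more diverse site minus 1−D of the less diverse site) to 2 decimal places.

Site A: N=59, proportions 0.2034, 0.1695, 0.3559, 0.2712, giving 1−D = 0.7297 (working shown to 4 dp, full precision carried).
Site B: N=146, proportions 0.137, 0.1233, 0.1849, 0.1918, 0.1918, 0.1712, giving 1−D = 0.8290.
Difference = |0.7297 − 0.8290| = 0.0993, i.e. 0.10 to 2 decimal places.

0.10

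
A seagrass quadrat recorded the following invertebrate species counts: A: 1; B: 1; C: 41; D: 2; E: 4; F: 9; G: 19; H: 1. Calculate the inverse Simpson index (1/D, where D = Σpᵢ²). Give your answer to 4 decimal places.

Total N = 1+1+41+2+4+9+19+1 = 78, so the proportions are 0.0128205, 0.0128205, 0.525641, 0.025641, 0.0512821, 0.1153846, 0.2435897, 0.0128205 (working shown to 7 dp, full precision carried).
D = 0.0128205² + 0.0128205² + 0.525641² + 0.025641² + 0.0512821² + 0.1153846² + 0.2435897² + 0.0128205² = 0.0001644 + 0.0001644 + 0.2762985 + 0.0006575 + 0.0026298 + 0.0133136 + 0.0593360 + 0.0001644 = 0.3527285.
So 1/D = 2.835042, i.e. 2.8350 to 4 decimal places.

2.8350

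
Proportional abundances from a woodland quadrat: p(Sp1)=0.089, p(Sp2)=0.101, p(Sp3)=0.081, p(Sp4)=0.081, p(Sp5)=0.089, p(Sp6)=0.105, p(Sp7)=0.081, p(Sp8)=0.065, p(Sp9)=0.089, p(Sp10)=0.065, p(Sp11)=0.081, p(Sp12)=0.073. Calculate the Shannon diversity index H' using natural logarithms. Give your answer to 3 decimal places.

2.475

Each pᵢ ln pᵢ term (working shown to 5 dp, full precision carried): 0.089×(-2.41912)=-0.21530, 0.101×(-2.29263)=-0.23156, 0.081×(-2.51331)=-0.20358, 0.081×(-2.51331)=-0.20358, 0.089×(-2.41912)=-0.21530, 0.105×(-2.25379)=-0.23665, 0.081×(-2.51331)=-0.20358, 0.065×(-2.73337)=-0.17767, 0.089×(-2.41912)=-0.21530, 0.065×(-2.73337)=-0.17767, 0.081×(-2.51331)=-0.20358, 0.073×(-2.61730)=-0.19106.
Sum = -2.47482, so H' = 2.475.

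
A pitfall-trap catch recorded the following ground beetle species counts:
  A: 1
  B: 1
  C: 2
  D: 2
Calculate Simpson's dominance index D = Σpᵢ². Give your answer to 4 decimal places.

0.2778

Total N = 1+1+2+2 = 6, so the proportions are 0.166667, 0.166667, 0.333333, 0.333333 (working shown to 6 dp, full precision carried).
D = 0.166667² + 0.166667² + 0.333333² + 0.333333² = 0.027778 + 0.027778 + 0.111111 + 0.111111 = 0.277778.
To 4 decimal places, D = 0.2778.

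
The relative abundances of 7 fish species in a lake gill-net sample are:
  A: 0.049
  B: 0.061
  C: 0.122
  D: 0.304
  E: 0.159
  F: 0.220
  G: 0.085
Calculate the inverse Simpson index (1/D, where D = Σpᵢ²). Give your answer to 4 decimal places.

5.1459

D = 0.049² + 0.061² + 0.122² + 0.304² + 0.159² + 0.22² + 0.085² = 0.00240100 + 0.00372100 + 0.01488400 + 0.09241600 + 0.02528100 + 0.04840000 + 0.00722500 = 0.19432800 (working shown to 8 dp, full precision carried).
So 1/D = 5.145939, i.e. 5.1459 to 4 decimal places.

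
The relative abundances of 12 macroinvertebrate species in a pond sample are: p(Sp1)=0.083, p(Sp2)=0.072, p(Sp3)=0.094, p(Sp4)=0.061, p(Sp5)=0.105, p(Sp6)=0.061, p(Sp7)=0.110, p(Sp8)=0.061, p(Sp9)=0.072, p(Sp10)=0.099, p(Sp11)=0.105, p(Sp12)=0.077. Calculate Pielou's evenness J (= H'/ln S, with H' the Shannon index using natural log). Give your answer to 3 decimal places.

0.991

H' = −Σ pᵢ ln pᵢ = −((-0.20658) + (-0.18944) + (-0.22226) + (-0.17061) + (-0.23665) + (-0.17061) + (-0.24280) + (-0.17061) + (-0.18944) + (-0.22895) + (-0.23665) + (-0.19742)) = 2.46202 (working shown to 5 dp, full precision carried).
With S = 12 species, ln S = 2.48491, so J = 2.46202/2.48491 = 0.99079, i.e. 0.991 to 3 decimal places.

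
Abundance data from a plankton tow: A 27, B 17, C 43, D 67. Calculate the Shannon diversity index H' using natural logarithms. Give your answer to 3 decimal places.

Total N = 27+17+43+67 = 154, so the proportions are 0.17532, 0.11039, 0.27922, 0.43506 (working shown to 5 dp, full precision carried).
Each pᵢ ln pᵢ term: 0.17532×(-1.74112)=-0.30526, 0.11039×(-2.20374)=-0.24327, 0.27922×(-1.27575)=-0.35622, 0.43506×(-0.83226)=-0.36209.
Sum = -1.26683, so H' = 1.267.

1.267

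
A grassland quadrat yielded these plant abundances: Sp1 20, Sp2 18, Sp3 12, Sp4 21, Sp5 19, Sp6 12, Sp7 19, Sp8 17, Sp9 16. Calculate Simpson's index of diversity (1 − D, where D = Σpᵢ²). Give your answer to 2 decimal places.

0.89

Total N = 20+18+12+21+19+12+19+17+16 = 154, so the proportions are 0.1299, 0.1169, 0.0779, 0.1364, 0.1234, 0.0779, 0.1234, 0.1104, 0.1039 (working shown to 4 dp, full precision carried).
D = 0.1299² + 0.1169² + 0.0779² + 0.1364² + 0.1234² + 0.0779² + 0.1234² + 0.1104² + 0.1039² = 0.0169 + 0.0137 + 0.0061 + 0.0186 + 0.0152 + 0.0061 + 0.0152 + 0.0122 + 0.0108 = 0.1147.
So 1 − D = 0.8853, i.e. 0.89 to 2 decimal places.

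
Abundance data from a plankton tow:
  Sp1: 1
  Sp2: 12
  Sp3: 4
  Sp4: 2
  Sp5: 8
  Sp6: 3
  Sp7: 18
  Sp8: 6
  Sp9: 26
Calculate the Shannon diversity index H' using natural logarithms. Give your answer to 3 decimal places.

Total N = 1+12+4+2+8+3+18+6+26 = 80, so the proportions are 0.0125, 0.15, 0.05, 0.025, 0.1, 0.0375, 0.225, 0.075, 0.325 (working shown to 5 dp, full precision carried).
Each pᵢ ln pᵢ term: 0.0125×(-4.38203)=-0.05478, 0.15×(-1.89712)=-0.28457, 0.05×(-2.99573)=-0.14979, 0.025×(-3.68888)=-0.09222, 0.1×(-2.30259)=-0.23026, 0.0375×(-3.28341)=-0.12313, 0.225×(-1.49165)=-0.33562, 0.075×(-2.59027)=-0.19427, 0.325×(-1.12393)=-0.36528.
Sum = -1.82991, so H' = 1.830.

1.830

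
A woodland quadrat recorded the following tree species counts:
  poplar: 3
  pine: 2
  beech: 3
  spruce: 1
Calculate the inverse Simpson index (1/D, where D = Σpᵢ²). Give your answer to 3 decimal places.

Total N = 3+2+3+1 = 9, so the proportions are 0.3333333, 0.2222222, 0.3333333, 0.1111111 (working shown to 7 dp, full precision carried).
D = 0.3333333² + 0.2222222² + 0.3333333² + 0.1111111² = 0.1111111 + 0.0493827 + 0.1111111 + 0.0123457 = 0.2839506.
So 1/D = 3.52174, i.e. 3.522 to 3 decimal places.

3.522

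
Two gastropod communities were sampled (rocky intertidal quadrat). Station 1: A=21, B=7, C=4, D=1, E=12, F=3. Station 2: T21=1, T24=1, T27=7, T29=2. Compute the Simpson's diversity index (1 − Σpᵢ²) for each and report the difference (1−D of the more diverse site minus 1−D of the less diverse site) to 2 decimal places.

Station 1: N=48, proportions 0.4375, 0.14583, 0.08333, 0.02083, 0.25, 0.0625, giving 1−D = 0.71354 (working shown to 5 dp, full precision carried).
Station 2: N=11, proportions 0.09091, 0.09091, 0.63636, 0.18182, giving 1−D = 0.54545.
Difference = |0.71354 − 0.54545| = 0.16809, i.e. 0.17 to 2 decimal places.

0.17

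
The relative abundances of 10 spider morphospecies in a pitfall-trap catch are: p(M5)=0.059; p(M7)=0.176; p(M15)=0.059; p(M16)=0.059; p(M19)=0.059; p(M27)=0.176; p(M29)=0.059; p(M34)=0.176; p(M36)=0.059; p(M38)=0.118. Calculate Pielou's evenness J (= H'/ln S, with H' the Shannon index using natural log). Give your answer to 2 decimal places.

0.94

H' = −Σ pᵢ ln pᵢ = −((-0.1670) + (-0.3058) + (-0.1670) + (-0.1670) + (-0.1670) + (-0.3058) + (-0.1670) + (-0.3058) + (-0.1670) + (-0.2522)) = 2.1714 (working shown to 4 dp, full precision carried).
With S = 10 species, ln S = 2.3026, so J = 2.1714/2.3026 = 0.9430, i.e. 0.94 to 2 decimal places.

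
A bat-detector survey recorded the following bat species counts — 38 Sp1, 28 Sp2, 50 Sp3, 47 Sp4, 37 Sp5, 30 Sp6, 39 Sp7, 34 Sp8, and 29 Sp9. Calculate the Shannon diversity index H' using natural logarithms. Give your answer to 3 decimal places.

2.178

Total N = 38+28+50+47+37+30+39+34+29 = 332, so the proportions are 0.11446, 0.08434, 0.1506, 0.14157, 0.11145, 0.09036, 0.11747, 0.10241, 0.08735 (working shown to 5 dp, full precision carried).
Each pᵢ ln pᵢ term: 0.11446×(-2.16755)=-0.24809, 0.08434×(-2.47293)=-0.20856, 0.1506×(-1.89311)=-0.28511, 0.14157×(-1.95499)=-0.27676, 0.11145×(-2.19422)=-0.24454, 0.09036×(-2.40394)=-0.21722, 0.11747×(-2.14157)=-0.25157, 0.10241×(-2.27877)=-0.23337, 0.08735×(-2.43784)=-0.21294.
Sum = -2.17816, so H' = 2.178.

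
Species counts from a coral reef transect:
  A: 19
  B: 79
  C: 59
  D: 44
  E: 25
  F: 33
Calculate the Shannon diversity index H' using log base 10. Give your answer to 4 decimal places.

Total N = 19+79+59+44+25+33 = 259, so the proportions are 0.073359, 0.305019, 0.227799, 0.169884, 0.096525, 0.127413 (working shown to 6 dp, full precision carried).
Each pᵢ log₁₀ pᵢ term: 0.073359×(-1.134546)=-0.083229, 0.305019×(-0.515673)=-0.157290, 0.227799×(-0.642448)=-0.146349, 0.169884×(-0.769847)=-0.130785, 0.096525×(-1.015360)=-0.098008, 0.127413×(-0.894786)=-0.114007.
Sum = -0.729668, so H' = 0.7297.

0.7297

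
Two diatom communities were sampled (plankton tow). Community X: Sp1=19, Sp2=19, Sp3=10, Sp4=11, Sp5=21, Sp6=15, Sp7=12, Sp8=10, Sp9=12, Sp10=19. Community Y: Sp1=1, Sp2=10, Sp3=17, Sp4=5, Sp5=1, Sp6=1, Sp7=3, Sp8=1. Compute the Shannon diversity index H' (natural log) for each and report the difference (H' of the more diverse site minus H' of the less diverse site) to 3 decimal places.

0.717

Community X: N=148, proportions 0.12838, 0.12838, 0.06757, 0.07432, 0.14189, 0.10135, 0.08108, 0.06757, 0.08108, 0.12838, giving H' = 2.26441 (working shown to 5 dp, full precision carried).
Community Y: N=39, proportions 0.02564, 0.25641, 0.4359, 0.12821, 0.02564, 0.02564, 0.07692, 0.02564, giving H' = 1.54732.
Difference = |2.26441 − 1.54732| = 0.71709, i.e. 0.717 to 3 decimal places.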